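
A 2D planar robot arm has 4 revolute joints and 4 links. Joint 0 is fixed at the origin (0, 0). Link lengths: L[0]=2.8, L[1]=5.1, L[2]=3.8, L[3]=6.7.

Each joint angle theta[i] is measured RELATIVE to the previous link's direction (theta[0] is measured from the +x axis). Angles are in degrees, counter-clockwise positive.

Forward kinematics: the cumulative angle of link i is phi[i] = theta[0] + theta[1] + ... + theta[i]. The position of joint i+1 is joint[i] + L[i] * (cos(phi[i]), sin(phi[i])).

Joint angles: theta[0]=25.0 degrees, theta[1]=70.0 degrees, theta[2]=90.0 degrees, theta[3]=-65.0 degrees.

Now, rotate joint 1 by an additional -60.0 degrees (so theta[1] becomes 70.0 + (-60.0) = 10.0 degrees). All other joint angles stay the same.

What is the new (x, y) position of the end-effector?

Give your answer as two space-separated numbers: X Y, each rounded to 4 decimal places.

joint[0] = (0.0000, 0.0000)  (base)
link 0: phi[0] = 25 = 25 deg
  cos(25 deg) = 0.9063, sin(25 deg) = 0.4226
  joint[1] = (0.0000, 0.0000) + 2.8 * (0.9063, 0.4226) = (0.0000 + 2.5377, 0.0000 + 1.1833) = (2.5377, 1.1833)
link 1: phi[1] = 25 + 10 = 35 deg
  cos(35 deg) = 0.8192, sin(35 deg) = 0.5736
  joint[2] = (2.5377, 1.1833) + 5.1 * (0.8192, 0.5736) = (2.5377 + 4.1777, 1.1833 + 2.9252) = (6.7153, 4.1086)
link 2: phi[2] = 25 + 10 + 90 = 125 deg
  cos(125 deg) = -0.5736, sin(125 deg) = 0.8192
  joint[3] = (6.7153, 4.1086) + 3.8 * (-0.5736, 0.8192) = (6.7153 + -2.1796, 4.1086 + 3.1128) = (4.5357, 7.2213)
link 3: phi[3] = 25 + 10 + 90 + -65 = 60 deg
  cos(60 deg) = 0.5000, sin(60 deg) = 0.8660
  joint[4] = (4.5357, 7.2213) + 6.7 * (0.5000, 0.8660) = (4.5357 + 3.3500, 7.2213 + 5.8024) = (7.8857, 13.0237)
End effector: (7.8857, 13.0237)

Answer: 7.8857 13.0237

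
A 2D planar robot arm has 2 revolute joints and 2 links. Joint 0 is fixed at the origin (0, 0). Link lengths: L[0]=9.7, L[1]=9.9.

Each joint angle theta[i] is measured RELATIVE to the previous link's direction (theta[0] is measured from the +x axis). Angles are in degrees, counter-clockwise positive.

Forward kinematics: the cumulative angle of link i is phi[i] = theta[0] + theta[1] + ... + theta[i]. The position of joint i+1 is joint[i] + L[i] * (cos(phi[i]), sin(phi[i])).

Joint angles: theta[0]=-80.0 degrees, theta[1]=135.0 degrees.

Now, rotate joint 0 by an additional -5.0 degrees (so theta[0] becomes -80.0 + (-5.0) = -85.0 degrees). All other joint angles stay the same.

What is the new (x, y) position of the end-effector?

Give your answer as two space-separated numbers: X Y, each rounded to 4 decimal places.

joint[0] = (0.0000, 0.0000)  (base)
link 0: phi[0] = -85 = -85 deg
  cos(-85 deg) = 0.0872, sin(-85 deg) = -0.9962
  joint[1] = (0.0000, 0.0000) + 9.7 * (0.0872, -0.9962) = (0.0000 + 0.8454, 0.0000 + -9.6631) = (0.8454, -9.6631)
link 1: phi[1] = -85 + 135 = 50 deg
  cos(50 deg) = 0.6428, sin(50 deg) = 0.7660
  joint[2] = (0.8454, -9.6631) + 9.9 * (0.6428, 0.7660) = (0.8454 + 6.3636, -9.6631 + 7.5838) = (7.2090, -2.0792)
End effector: (7.2090, -2.0792)

Answer: 7.2090 -2.0792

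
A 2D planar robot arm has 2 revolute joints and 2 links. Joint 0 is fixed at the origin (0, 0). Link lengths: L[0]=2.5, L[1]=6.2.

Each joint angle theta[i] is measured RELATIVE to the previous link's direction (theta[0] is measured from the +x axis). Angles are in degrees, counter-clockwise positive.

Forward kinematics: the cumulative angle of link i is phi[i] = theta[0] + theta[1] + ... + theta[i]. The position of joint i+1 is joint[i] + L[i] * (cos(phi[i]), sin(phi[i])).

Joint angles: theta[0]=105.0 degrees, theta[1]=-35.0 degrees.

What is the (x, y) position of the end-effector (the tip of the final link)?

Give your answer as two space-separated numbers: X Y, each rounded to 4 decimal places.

Answer: 1.4735 8.2409

Derivation:
joint[0] = (0.0000, 0.0000)  (base)
link 0: phi[0] = 105 = 105 deg
  cos(105 deg) = -0.2588, sin(105 deg) = 0.9659
  joint[1] = (0.0000, 0.0000) + 2.5 * (-0.2588, 0.9659) = (0.0000 + -0.6470, 0.0000 + 2.4148) = (-0.6470, 2.4148)
link 1: phi[1] = 105 + -35 = 70 deg
  cos(70 deg) = 0.3420, sin(70 deg) = 0.9397
  joint[2] = (-0.6470, 2.4148) + 6.2 * (0.3420, 0.9397) = (-0.6470 + 2.1205, 2.4148 + 5.8261) = (1.4735, 8.2409)
End effector: (1.4735, 8.2409)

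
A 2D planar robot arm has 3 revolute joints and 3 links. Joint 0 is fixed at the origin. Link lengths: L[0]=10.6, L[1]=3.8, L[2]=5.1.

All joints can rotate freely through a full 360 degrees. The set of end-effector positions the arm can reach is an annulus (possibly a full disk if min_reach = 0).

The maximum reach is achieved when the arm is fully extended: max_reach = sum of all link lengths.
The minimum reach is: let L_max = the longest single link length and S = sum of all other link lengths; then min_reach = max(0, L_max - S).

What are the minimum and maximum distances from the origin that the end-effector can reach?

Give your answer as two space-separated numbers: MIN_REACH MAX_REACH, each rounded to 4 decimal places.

Answer: 1.7000 19.5000

Derivation:
Link lengths: [10.6, 3.8, 5.1]
max_reach = 10.6 + 3.8 + 5.1 = 19.5
L_max = max([10.6, 3.8, 5.1]) = 10.6
S (sum of others) = 19.5 - 10.6 = 8.9
min_reach = max(0, 10.6 - 8.9) = max(0, 1.7) = 1.7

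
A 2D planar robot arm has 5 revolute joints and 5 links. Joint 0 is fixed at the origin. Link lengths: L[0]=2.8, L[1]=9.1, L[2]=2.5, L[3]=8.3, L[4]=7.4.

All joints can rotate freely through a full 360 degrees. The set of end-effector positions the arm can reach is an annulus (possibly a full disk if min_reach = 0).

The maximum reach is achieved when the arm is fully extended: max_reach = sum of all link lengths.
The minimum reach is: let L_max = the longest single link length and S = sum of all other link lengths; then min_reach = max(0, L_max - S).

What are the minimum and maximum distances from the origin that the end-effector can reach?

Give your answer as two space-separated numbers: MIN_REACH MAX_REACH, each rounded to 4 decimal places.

Answer: 0.0000 30.1000

Derivation:
Link lengths: [2.8, 9.1, 2.5, 8.3, 7.4]
max_reach = 2.8 + 9.1 + 2.5 + 8.3 + 7.4 = 30.1
L_max = max([2.8, 9.1, 2.5, 8.3, 7.4]) = 9.1
S (sum of others) = 30.1 - 9.1 = 21
min_reach = max(0, 9.1 - 21) = max(0, -11.9) = 0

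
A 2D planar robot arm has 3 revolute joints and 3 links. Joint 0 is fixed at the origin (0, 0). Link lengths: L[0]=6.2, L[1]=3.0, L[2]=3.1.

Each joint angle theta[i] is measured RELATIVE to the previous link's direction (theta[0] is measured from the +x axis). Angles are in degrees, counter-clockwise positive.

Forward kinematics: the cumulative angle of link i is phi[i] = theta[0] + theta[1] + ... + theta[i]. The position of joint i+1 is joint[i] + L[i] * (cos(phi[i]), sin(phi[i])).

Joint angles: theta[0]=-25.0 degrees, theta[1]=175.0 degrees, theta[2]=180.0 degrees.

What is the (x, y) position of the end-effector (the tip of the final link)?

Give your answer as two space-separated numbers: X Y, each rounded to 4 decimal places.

Answer: 5.7057 -2.6702

Derivation:
joint[0] = (0.0000, 0.0000)  (base)
link 0: phi[0] = -25 = -25 deg
  cos(-25 deg) = 0.9063, sin(-25 deg) = -0.4226
  joint[1] = (0.0000, 0.0000) + 6.2 * (0.9063, -0.4226) = (0.0000 + 5.6191, 0.0000 + -2.6202) = (5.6191, -2.6202)
link 1: phi[1] = -25 + 175 = 150 deg
  cos(150 deg) = -0.8660, sin(150 deg) = 0.5000
  joint[2] = (5.6191, -2.6202) + 3 * (-0.8660, 0.5000) = (5.6191 + -2.5981, -2.6202 + 1.5000) = (3.0210, -1.1202)
link 2: phi[2] = -25 + 175 + 180 = 330 deg
  cos(330 deg) = 0.8660, sin(330 deg) = -0.5000
  joint[3] = (3.0210, -1.1202) + 3.1 * (0.8660, -0.5000) = (3.0210 + 2.6847, -1.1202 + -1.5500) = (5.7057, -2.6702)
End effector: (5.7057, -2.6702)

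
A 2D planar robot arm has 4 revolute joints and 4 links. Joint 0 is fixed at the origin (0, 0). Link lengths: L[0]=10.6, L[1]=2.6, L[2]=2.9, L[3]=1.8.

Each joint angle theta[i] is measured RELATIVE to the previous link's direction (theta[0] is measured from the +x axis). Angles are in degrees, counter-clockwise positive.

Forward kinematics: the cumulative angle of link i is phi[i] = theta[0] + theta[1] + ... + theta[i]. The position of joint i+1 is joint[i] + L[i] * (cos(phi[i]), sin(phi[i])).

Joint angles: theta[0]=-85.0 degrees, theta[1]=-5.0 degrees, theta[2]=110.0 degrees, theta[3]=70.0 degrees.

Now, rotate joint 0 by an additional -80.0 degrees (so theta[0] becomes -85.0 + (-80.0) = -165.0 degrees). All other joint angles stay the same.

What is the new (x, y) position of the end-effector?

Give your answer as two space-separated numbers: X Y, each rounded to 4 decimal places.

joint[0] = (0.0000, 0.0000)  (base)
link 0: phi[0] = -165 = -165 deg
  cos(-165 deg) = -0.9659, sin(-165 deg) = -0.2588
  joint[1] = (0.0000, 0.0000) + 10.6 * (-0.9659, -0.2588) = (0.0000 + -10.2388, 0.0000 + -2.7435) = (-10.2388, -2.7435)
link 1: phi[1] = -165 + -5 = -170 deg
  cos(-170 deg) = -0.9848, sin(-170 deg) = -0.1736
  joint[2] = (-10.2388, -2.7435) + 2.6 * (-0.9848, -0.1736) = (-10.2388 + -2.5605, -2.7435 + -0.4515) = (-12.7993, -3.1950)
link 2: phi[2] = -165 + -5 + 110 = -60 deg
  cos(-60 deg) = 0.5000, sin(-60 deg) = -0.8660
  joint[3] = (-12.7993, -3.1950) + 2.9 * (0.5000, -0.8660) = (-12.7993 + 1.4500, -3.1950 + -2.5115) = (-11.3493, -5.7064)
link 3: phi[3] = -165 + -5 + 110 + 70 = 10 deg
  cos(10 deg) = 0.9848, sin(10 deg) = 0.1736
  joint[4] = (-11.3493, -5.7064) + 1.8 * (0.9848, 0.1736) = (-11.3493 + 1.7727, -5.7064 + 0.3126) = (-9.5767, -5.3939)
End effector: (-9.5767, -5.3939)

Answer: -9.5767 -5.3939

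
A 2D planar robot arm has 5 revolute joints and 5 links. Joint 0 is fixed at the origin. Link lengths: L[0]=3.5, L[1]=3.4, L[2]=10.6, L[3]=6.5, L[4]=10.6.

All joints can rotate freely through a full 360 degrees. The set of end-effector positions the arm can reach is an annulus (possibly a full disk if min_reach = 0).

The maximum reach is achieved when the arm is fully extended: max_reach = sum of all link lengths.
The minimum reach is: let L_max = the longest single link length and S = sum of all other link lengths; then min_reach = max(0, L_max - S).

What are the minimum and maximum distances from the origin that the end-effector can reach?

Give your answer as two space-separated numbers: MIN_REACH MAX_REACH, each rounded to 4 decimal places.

Answer: 0.0000 34.6000

Derivation:
Link lengths: [3.5, 3.4, 10.6, 6.5, 10.6]
max_reach = 3.5 + 3.4 + 10.6 + 6.5 + 10.6 = 34.6
L_max = max([3.5, 3.4, 10.6, 6.5, 10.6]) = 10.6
S (sum of others) = 34.6 - 10.6 = 24
min_reach = max(0, 10.6 - 24) = max(0, -13.4) = 0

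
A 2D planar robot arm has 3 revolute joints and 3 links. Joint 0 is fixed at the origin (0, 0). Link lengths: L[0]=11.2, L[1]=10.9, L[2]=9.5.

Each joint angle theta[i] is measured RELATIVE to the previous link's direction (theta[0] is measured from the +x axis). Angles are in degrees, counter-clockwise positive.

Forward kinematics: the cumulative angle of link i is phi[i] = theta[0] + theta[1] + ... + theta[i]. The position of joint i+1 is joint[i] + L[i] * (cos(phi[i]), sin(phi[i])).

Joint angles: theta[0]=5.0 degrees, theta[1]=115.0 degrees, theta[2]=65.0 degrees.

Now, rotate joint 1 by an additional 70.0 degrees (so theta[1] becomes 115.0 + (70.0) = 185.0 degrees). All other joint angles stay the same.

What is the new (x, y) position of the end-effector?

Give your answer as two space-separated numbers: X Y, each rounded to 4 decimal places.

Answer: -2.0358 -10.0929

Derivation:
joint[0] = (0.0000, 0.0000)  (base)
link 0: phi[0] = 5 = 5 deg
  cos(5 deg) = 0.9962, sin(5 deg) = 0.0872
  joint[1] = (0.0000, 0.0000) + 11.2 * (0.9962, 0.0872) = (0.0000 + 11.1574, 0.0000 + 0.9761) = (11.1574, 0.9761)
link 1: phi[1] = 5 + 185 = 190 deg
  cos(190 deg) = -0.9848, sin(190 deg) = -0.1736
  joint[2] = (11.1574, 0.9761) + 10.9 * (-0.9848, -0.1736) = (11.1574 + -10.7344, 0.9761 + -1.8928) = (0.4230, -0.9166)
link 2: phi[2] = 5 + 185 + 65 = 255 deg
  cos(255 deg) = -0.2588, sin(255 deg) = -0.9659
  joint[3] = (0.4230, -0.9166) + 9.5 * (-0.2588, -0.9659) = (0.4230 + -2.4588, -0.9166 + -9.1763) = (-2.0358, -10.0929)
End effector: (-2.0358, -10.0929)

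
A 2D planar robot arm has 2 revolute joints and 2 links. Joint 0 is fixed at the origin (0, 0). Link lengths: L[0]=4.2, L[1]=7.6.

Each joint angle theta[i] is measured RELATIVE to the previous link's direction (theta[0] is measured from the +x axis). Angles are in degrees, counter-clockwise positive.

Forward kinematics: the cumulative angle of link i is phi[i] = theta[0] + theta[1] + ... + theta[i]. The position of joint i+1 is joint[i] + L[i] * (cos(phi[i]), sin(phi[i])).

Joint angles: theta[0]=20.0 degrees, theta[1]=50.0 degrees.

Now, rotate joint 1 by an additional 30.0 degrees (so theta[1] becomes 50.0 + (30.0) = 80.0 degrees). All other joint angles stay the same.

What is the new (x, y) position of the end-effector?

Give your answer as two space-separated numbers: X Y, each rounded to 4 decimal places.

joint[0] = (0.0000, 0.0000)  (base)
link 0: phi[0] = 20 = 20 deg
  cos(20 deg) = 0.9397, sin(20 deg) = 0.3420
  joint[1] = (0.0000, 0.0000) + 4.2 * (0.9397, 0.3420) = (0.0000 + 3.9467, 0.0000 + 1.4365) = (3.9467, 1.4365)
link 1: phi[1] = 20 + 80 = 100 deg
  cos(100 deg) = -0.1736, sin(100 deg) = 0.9848
  joint[2] = (3.9467, 1.4365) + 7.6 * (-0.1736, 0.9848) = (3.9467 + -1.3197, 1.4365 + 7.4845) = (2.6270, 8.9210)
End effector: (2.6270, 8.9210)

Answer: 2.6270 8.9210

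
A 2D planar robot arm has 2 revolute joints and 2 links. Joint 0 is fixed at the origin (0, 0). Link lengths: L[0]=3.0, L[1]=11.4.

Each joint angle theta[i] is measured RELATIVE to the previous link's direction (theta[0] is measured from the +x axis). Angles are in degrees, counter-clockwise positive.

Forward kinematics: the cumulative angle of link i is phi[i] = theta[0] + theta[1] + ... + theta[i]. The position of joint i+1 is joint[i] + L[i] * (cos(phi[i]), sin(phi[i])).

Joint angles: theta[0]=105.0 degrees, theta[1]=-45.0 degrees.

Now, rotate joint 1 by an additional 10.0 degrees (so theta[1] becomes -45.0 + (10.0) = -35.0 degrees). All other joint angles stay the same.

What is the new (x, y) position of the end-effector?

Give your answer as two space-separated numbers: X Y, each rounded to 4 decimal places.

joint[0] = (0.0000, 0.0000)  (base)
link 0: phi[0] = 105 = 105 deg
  cos(105 deg) = -0.2588, sin(105 deg) = 0.9659
  joint[1] = (0.0000, 0.0000) + 3 * (-0.2588, 0.9659) = (0.0000 + -0.7765, 0.0000 + 2.8978) = (-0.7765, 2.8978)
link 1: phi[1] = 105 + -35 = 70 deg
  cos(70 deg) = 0.3420, sin(70 deg) = 0.9397
  joint[2] = (-0.7765, 2.8978) + 11.4 * (0.3420, 0.9397) = (-0.7765 + 3.8990, 2.8978 + 10.7125) = (3.1226, 13.6103)
End effector: (3.1226, 13.6103)

Answer: 3.1226 13.6103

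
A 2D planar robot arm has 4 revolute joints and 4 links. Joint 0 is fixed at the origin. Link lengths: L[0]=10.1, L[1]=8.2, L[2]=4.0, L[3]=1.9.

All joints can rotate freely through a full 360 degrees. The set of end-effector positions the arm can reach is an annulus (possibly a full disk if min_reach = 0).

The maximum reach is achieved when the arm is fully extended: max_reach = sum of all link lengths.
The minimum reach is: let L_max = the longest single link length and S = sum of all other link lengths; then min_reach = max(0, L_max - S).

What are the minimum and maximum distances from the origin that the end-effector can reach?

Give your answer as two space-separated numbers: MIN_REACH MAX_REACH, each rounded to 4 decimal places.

Answer: 0.0000 24.2000

Derivation:
Link lengths: [10.1, 8.2, 4.0, 1.9]
max_reach = 10.1 + 8.2 + 4 + 1.9 = 24.2
L_max = max([10.1, 8.2, 4.0, 1.9]) = 10.1
S (sum of others) = 24.2 - 10.1 = 14.1
min_reach = max(0, 10.1 - 14.1) = max(0, -4) = 0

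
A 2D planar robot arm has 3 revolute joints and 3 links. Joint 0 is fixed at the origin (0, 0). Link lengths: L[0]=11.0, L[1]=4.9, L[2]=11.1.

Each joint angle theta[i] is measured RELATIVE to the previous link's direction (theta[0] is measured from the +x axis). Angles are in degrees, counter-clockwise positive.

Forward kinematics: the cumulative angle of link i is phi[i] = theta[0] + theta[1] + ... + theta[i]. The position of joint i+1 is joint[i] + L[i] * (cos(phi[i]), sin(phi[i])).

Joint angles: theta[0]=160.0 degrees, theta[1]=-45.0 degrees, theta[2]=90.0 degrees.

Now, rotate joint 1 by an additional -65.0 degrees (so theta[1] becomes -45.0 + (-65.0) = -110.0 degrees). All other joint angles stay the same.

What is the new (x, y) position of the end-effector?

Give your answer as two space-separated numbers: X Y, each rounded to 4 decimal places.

Answer: -15.6901 14.6508

Derivation:
joint[0] = (0.0000, 0.0000)  (base)
link 0: phi[0] = 160 = 160 deg
  cos(160 deg) = -0.9397, sin(160 deg) = 0.3420
  joint[1] = (0.0000, 0.0000) + 11 * (-0.9397, 0.3420) = (0.0000 + -10.3366, 0.0000 + 3.7622) = (-10.3366, 3.7622)
link 1: phi[1] = 160 + -110 = 50 deg
  cos(50 deg) = 0.6428, sin(50 deg) = 0.7660
  joint[2] = (-10.3366, 3.7622) + 4.9 * (0.6428, 0.7660) = (-10.3366 + 3.1497, 3.7622 + 3.7536) = (-7.1870, 7.5158)
link 2: phi[2] = 160 + -110 + 90 = 140 deg
  cos(140 deg) = -0.7660, sin(140 deg) = 0.6428
  joint[3] = (-7.1870, 7.5158) + 11.1 * (-0.7660, 0.6428) = (-7.1870 + -8.5031, 7.5158 + 7.1349) = (-15.6901, 14.6508)
End effector: (-15.6901, 14.6508)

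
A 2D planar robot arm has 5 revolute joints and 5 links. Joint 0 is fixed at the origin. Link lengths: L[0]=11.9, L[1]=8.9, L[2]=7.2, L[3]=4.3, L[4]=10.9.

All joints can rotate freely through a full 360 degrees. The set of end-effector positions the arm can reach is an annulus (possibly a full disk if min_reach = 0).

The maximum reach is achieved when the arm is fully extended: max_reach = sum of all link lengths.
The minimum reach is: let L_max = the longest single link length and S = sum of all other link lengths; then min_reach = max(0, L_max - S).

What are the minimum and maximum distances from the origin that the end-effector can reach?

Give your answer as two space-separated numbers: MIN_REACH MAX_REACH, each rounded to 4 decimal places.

Answer: 0.0000 43.2000

Derivation:
Link lengths: [11.9, 8.9, 7.2, 4.3, 10.9]
max_reach = 11.9 + 8.9 + 7.2 + 4.3 + 10.9 = 43.2
L_max = max([11.9, 8.9, 7.2, 4.3, 10.9]) = 11.9
S (sum of others) = 43.2 - 11.9 = 31.3
min_reach = max(0, 11.9 - 31.3) = max(0, -19.4) = 0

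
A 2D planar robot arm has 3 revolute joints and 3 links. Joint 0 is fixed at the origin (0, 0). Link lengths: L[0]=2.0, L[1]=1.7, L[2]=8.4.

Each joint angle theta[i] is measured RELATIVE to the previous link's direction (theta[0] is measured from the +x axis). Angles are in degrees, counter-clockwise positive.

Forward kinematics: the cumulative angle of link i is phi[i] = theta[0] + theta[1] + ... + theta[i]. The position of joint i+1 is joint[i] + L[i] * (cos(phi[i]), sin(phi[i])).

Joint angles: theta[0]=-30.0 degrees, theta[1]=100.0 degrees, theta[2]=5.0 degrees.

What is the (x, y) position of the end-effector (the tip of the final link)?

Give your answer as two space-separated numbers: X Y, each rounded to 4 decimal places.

Answer: 4.4876 8.7113

Derivation:
joint[0] = (0.0000, 0.0000)  (base)
link 0: phi[0] = -30 = -30 deg
  cos(-30 deg) = 0.8660, sin(-30 deg) = -0.5000
  joint[1] = (0.0000, 0.0000) + 2 * (0.8660, -0.5000) = (0.0000 + 1.7321, 0.0000 + -1.0000) = (1.7321, -1.0000)
link 1: phi[1] = -30 + 100 = 70 deg
  cos(70 deg) = 0.3420, sin(70 deg) = 0.9397
  joint[2] = (1.7321, -1.0000) + 1.7 * (0.3420, 0.9397) = (1.7321 + 0.5814, -1.0000 + 1.5975) = (2.3135, 0.5975)
link 2: phi[2] = -30 + 100 + 5 = 75 deg
  cos(75 deg) = 0.2588, sin(75 deg) = 0.9659
  joint[3] = (2.3135, 0.5975) + 8.4 * (0.2588, 0.9659) = (2.3135 + 2.1741, 0.5975 + 8.1138) = (4.4876, 8.7113)
End effector: (4.4876, 8.7113)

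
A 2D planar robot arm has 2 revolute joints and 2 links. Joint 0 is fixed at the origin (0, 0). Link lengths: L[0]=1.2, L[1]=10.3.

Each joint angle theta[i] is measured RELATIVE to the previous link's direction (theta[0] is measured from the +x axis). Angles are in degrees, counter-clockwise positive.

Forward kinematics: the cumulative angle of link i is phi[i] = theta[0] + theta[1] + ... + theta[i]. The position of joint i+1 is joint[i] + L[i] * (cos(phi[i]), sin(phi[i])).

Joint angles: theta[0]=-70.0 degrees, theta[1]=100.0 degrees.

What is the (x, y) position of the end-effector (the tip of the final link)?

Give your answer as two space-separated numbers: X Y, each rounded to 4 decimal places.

Answer: 9.3305 4.0224

Derivation:
joint[0] = (0.0000, 0.0000)  (base)
link 0: phi[0] = -70 = -70 deg
  cos(-70 deg) = 0.3420, sin(-70 deg) = -0.9397
  joint[1] = (0.0000, 0.0000) + 1.2 * (0.3420, -0.9397) = (0.0000 + 0.4104, 0.0000 + -1.1276) = (0.4104, -1.1276)
link 1: phi[1] = -70 + 100 = 30 deg
  cos(30 deg) = 0.8660, sin(30 deg) = 0.5000
  joint[2] = (0.4104, -1.1276) + 10.3 * (0.8660, 0.5000) = (0.4104 + 8.9201, -1.1276 + 5.1500) = (9.3305, 4.0224)
End effector: (9.3305, 4.0224)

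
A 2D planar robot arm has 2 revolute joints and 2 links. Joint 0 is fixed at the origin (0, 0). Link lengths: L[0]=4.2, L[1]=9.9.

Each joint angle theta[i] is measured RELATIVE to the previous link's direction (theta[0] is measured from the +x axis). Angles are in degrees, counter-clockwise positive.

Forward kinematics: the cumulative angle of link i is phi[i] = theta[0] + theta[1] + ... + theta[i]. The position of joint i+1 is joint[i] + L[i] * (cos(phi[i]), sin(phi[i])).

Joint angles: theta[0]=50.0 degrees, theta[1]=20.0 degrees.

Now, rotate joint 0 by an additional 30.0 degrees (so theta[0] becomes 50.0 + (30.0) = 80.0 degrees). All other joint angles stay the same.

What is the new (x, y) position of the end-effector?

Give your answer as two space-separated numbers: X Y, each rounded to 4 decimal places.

Answer: -0.9898 13.8858

Derivation:
joint[0] = (0.0000, 0.0000)  (base)
link 0: phi[0] = 80 = 80 deg
  cos(80 deg) = 0.1736, sin(80 deg) = 0.9848
  joint[1] = (0.0000, 0.0000) + 4.2 * (0.1736, 0.9848) = (0.0000 + 0.7293, 0.0000 + 4.1362) = (0.7293, 4.1362)
link 1: phi[1] = 80 + 20 = 100 deg
  cos(100 deg) = -0.1736, sin(100 deg) = 0.9848
  joint[2] = (0.7293, 4.1362) + 9.9 * (-0.1736, 0.9848) = (0.7293 + -1.7191, 4.1362 + 9.7496) = (-0.9898, 13.8858)
End effector: (-0.9898, 13.8858)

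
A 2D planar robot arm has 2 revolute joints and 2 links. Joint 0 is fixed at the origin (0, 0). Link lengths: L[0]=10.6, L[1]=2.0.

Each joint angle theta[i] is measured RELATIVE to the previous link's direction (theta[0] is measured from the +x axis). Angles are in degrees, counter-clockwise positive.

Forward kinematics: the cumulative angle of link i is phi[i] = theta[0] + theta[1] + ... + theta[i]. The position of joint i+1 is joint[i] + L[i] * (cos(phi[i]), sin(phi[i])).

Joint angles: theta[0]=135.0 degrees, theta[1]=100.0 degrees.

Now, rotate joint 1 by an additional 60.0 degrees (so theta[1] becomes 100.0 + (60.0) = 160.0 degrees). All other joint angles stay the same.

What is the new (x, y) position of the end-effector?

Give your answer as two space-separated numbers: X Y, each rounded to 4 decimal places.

joint[0] = (0.0000, 0.0000)  (base)
link 0: phi[0] = 135 = 135 deg
  cos(135 deg) = -0.7071, sin(135 deg) = 0.7071
  joint[1] = (0.0000, 0.0000) + 10.6 * (-0.7071, 0.7071) = (0.0000 + -7.4953, 0.0000 + 7.4953) = (-7.4953, 7.4953)
link 1: phi[1] = 135 + 160 = 295 deg
  cos(295 deg) = 0.4226, sin(295 deg) = -0.9063
  joint[2] = (-7.4953, 7.4953) + 2 * (0.4226, -0.9063) = (-7.4953 + 0.8452, 7.4953 + -1.8126) = (-6.6501, 5.6827)
End effector: (-6.6501, 5.6827)

Answer: -6.6501 5.6827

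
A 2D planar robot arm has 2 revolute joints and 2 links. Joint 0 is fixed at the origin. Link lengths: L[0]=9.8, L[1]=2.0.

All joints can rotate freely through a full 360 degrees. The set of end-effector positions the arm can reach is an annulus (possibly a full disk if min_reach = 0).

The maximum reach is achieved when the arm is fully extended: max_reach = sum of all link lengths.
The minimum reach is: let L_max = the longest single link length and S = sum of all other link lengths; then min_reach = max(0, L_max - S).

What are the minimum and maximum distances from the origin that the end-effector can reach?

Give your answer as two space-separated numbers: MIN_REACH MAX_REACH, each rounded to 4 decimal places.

Answer: 7.8000 11.8000

Derivation:
Link lengths: [9.8, 2.0]
max_reach = 9.8 + 2 = 11.8
L_max = max([9.8, 2.0]) = 9.8
S (sum of others) = 11.8 - 9.8 = 2
min_reach = max(0, 9.8 - 2) = max(0, 7.8) = 7.8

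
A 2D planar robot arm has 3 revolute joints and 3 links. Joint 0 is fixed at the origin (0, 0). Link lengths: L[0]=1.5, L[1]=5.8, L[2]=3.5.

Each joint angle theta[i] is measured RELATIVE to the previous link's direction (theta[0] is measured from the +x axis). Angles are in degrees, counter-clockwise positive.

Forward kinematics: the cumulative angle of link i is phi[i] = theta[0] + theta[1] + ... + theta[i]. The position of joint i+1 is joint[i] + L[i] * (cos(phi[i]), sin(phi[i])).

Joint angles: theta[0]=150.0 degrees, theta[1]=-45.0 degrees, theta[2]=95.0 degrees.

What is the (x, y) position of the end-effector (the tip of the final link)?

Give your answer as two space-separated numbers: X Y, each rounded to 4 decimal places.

joint[0] = (0.0000, 0.0000)  (base)
link 0: phi[0] = 150 = 150 deg
  cos(150 deg) = -0.8660, sin(150 deg) = 0.5000
  joint[1] = (0.0000, 0.0000) + 1.5 * (-0.8660, 0.5000) = (0.0000 + -1.2990, 0.0000 + 0.7500) = (-1.2990, 0.7500)
link 1: phi[1] = 150 + -45 = 105 deg
  cos(105 deg) = -0.2588, sin(105 deg) = 0.9659
  joint[2] = (-1.2990, 0.7500) + 5.8 * (-0.2588, 0.9659) = (-1.2990 + -1.5012, 0.7500 + 5.6024) = (-2.8002, 6.3524)
link 2: phi[2] = 150 + -45 + 95 = 200 deg
  cos(200 deg) = -0.9397, sin(200 deg) = -0.3420
  joint[3] = (-2.8002, 6.3524) + 3.5 * (-0.9397, -0.3420) = (-2.8002 + -3.2889, 6.3524 + -1.1971) = (-6.0891, 5.1553)
End effector: (-6.0891, 5.1553)

Answer: -6.0891 5.1553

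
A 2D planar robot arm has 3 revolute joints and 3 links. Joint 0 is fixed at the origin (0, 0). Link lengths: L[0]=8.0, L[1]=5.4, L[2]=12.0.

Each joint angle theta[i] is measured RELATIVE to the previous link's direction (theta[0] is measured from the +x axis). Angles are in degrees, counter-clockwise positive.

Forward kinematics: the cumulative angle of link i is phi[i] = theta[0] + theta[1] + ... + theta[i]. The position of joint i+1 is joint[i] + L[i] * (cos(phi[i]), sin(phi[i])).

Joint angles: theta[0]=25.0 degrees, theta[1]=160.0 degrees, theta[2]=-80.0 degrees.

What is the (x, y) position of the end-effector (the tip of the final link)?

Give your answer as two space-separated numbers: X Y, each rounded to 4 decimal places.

joint[0] = (0.0000, 0.0000)  (base)
link 0: phi[0] = 25 = 25 deg
  cos(25 deg) = 0.9063, sin(25 deg) = 0.4226
  joint[1] = (0.0000, 0.0000) + 8 * (0.9063, 0.4226) = (0.0000 + 7.2505, 0.0000 + 3.3809) = (7.2505, 3.3809)
link 1: phi[1] = 25 + 160 = 185 deg
  cos(185 deg) = -0.9962, sin(185 deg) = -0.0872
  joint[2] = (7.2505, 3.3809) + 5.4 * (-0.9962, -0.0872) = (7.2505 + -5.3795, 3.3809 + -0.4706) = (1.8710, 2.9103)
link 2: phi[2] = 25 + 160 + -80 = 105 deg
  cos(105 deg) = -0.2588, sin(105 deg) = 0.9659
  joint[3] = (1.8710, 2.9103) + 12 * (-0.2588, 0.9659) = (1.8710 + -3.1058, 2.9103 + 11.5911) = (-1.2348, 14.5014)
End effector: (-1.2348, 14.5014)

Answer: -1.2348 14.5014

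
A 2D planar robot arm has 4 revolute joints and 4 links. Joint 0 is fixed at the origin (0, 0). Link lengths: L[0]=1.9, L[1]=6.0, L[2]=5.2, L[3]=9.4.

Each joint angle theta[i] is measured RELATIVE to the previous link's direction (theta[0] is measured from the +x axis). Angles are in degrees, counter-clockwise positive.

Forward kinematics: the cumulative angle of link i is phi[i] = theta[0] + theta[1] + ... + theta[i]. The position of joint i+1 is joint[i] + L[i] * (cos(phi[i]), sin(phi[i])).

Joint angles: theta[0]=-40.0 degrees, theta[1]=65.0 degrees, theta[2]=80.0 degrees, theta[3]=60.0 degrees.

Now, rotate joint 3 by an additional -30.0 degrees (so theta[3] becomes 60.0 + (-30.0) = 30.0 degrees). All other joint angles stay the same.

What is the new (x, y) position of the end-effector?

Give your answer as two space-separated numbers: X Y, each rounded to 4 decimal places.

Answer: -1.0993 12.9840

Derivation:
joint[0] = (0.0000, 0.0000)  (base)
link 0: phi[0] = -40 = -40 deg
  cos(-40 deg) = 0.7660, sin(-40 deg) = -0.6428
  joint[1] = (0.0000, 0.0000) + 1.9 * (0.7660, -0.6428) = (0.0000 + 1.4555, 0.0000 + -1.2213) = (1.4555, -1.2213)
link 1: phi[1] = -40 + 65 = 25 deg
  cos(25 deg) = 0.9063, sin(25 deg) = 0.4226
  joint[2] = (1.4555, -1.2213) + 6 * (0.9063, 0.4226) = (1.4555 + 5.4378, -1.2213 + 2.5357) = (6.8933, 1.3144)
link 2: phi[2] = -40 + 65 + 80 = 105 deg
  cos(105 deg) = -0.2588, sin(105 deg) = 0.9659
  joint[3] = (6.8933, 1.3144) + 5.2 * (-0.2588, 0.9659) = (6.8933 + -1.3459, 1.3144 + 5.0228) = (5.5475, 6.3372)
link 3: phi[3] = -40 + 65 + 80 + 30 = 135 deg
  cos(135 deg) = -0.7071, sin(135 deg) = 0.7071
  joint[4] = (5.5475, 6.3372) + 9.4 * (-0.7071, 0.7071) = (5.5475 + -6.6468, 6.3372 + 6.6468) = (-1.0993, 12.9840)
End effector: (-1.0993, 12.9840)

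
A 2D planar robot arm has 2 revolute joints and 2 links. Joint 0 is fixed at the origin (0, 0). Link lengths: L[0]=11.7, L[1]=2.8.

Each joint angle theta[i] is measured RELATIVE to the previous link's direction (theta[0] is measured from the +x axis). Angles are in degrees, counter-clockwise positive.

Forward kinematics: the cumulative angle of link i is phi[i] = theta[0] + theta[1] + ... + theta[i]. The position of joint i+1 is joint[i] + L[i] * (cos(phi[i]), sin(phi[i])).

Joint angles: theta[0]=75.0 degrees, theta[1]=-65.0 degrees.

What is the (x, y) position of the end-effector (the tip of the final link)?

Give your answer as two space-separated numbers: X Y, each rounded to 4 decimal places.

joint[0] = (0.0000, 0.0000)  (base)
link 0: phi[0] = 75 = 75 deg
  cos(75 deg) = 0.2588, sin(75 deg) = 0.9659
  joint[1] = (0.0000, 0.0000) + 11.7 * (0.2588, 0.9659) = (0.0000 + 3.0282, 0.0000 + 11.3013) = (3.0282, 11.3013)
link 1: phi[1] = 75 + -65 = 10 deg
  cos(10 deg) = 0.9848, sin(10 deg) = 0.1736
  joint[2] = (3.0282, 11.3013) + 2.8 * (0.9848, 0.1736) = (3.0282 + 2.7575, 11.3013 + 0.4862) = (5.7856, 11.7875)
End effector: (5.7856, 11.7875)

Answer: 5.7856 11.7875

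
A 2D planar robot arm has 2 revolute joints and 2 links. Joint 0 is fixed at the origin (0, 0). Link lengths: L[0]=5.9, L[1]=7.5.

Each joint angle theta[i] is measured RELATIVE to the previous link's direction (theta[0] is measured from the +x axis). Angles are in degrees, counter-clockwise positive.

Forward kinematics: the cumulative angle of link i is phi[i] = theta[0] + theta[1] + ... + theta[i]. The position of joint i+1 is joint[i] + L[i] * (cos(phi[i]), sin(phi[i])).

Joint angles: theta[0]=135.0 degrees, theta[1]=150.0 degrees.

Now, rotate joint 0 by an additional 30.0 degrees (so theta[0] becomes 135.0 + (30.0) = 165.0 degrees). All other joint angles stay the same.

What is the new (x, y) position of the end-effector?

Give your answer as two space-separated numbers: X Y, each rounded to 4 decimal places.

Answer: -0.3957 -3.7763

Derivation:
joint[0] = (0.0000, 0.0000)  (base)
link 0: phi[0] = 165 = 165 deg
  cos(165 deg) = -0.9659, sin(165 deg) = 0.2588
  joint[1] = (0.0000, 0.0000) + 5.9 * (-0.9659, 0.2588) = (0.0000 + -5.6990, 0.0000 + 1.5270) = (-5.6990, 1.5270)
link 1: phi[1] = 165 + 150 = 315 deg
  cos(315 deg) = 0.7071, sin(315 deg) = -0.7071
  joint[2] = (-5.6990, 1.5270) + 7.5 * (0.7071, -0.7071) = (-5.6990 + 5.3033, 1.5270 + -5.3033) = (-0.3957, -3.7763)
End effector: (-0.3957, -3.7763)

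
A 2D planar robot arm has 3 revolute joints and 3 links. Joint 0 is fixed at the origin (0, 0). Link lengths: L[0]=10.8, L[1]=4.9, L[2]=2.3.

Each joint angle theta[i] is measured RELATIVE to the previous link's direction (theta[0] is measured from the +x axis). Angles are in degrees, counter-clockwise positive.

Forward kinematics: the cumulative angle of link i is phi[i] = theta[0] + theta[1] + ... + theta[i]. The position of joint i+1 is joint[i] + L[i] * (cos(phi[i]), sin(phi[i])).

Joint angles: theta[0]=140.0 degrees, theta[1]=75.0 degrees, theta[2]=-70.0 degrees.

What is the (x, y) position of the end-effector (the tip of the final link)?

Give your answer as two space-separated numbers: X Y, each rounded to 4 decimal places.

joint[0] = (0.0000, 0.0000)  (base)
link 0: phi[0] = 140 = 140 deg
  cos(140 deg) = -0.7660, sin(140 deg) = 0.6428
  joint[1] = (0.0000, 0.0000) + 10.8 * (-0.7660, 0.6428) = (0.0000 + -8.2733, 0.0000 + 6.9421) = (-8.2733, 6.9421)
link 1: phi[1] = 140 + 75 = 215 deg
  cos(215 deg) = -0.8192, sin(215 deg) = -0.5736
  joint[2] = (-8.2733, 6.9421) + 4.9 * (-0.8192, -0.5736) = (-8.2733 + -4.0138, 6.9421 + -2.8105) = (-12.2871, 4.1316)
link 2: phi[2] = 140 + 75 + -70 = 145 deg
  cos(145 deg) = -0.8192, sin(145 deg) = 0.5736
  joint[3] = (-12.2871, 4.1316) + 2.3 * (-0.8192, 0.5736) = (-12.2871 + -1.8840, 4.1316 + 1.3192) = (-14.1712, 5.4508)
End effector: (-14.1712, 5.4508)

Answer: -14.1712 5.4508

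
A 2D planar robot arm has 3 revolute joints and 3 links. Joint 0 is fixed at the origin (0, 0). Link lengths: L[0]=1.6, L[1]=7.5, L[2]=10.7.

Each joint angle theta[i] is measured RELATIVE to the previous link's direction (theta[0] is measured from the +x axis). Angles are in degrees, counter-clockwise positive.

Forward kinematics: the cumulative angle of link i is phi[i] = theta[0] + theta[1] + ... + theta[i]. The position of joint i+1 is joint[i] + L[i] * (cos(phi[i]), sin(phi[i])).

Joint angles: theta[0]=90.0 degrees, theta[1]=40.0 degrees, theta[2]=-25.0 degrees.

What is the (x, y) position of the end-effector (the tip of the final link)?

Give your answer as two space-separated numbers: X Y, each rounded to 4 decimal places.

joint[0] = (0.0000, 0.0000)  (base)
link 0: phi[0] = 90 = 90 deg
  cos(90 deg) = 0.0000, sin(90 deg) = 1.0000
  joint[1] = (0.0000, 0.0000) + 1.6 * (0.0000, 1.0000) = (0.0000 + 0.0000, 0.0000 + 1.6000) = (0.0000, 1.6000)
link 1: phi[1] = 90 + 40 = 130 deg
  cos(130 deg) = -0.6428, sin(130 deg) = 0.7660
  joint[2] = (0.0000, 1.6000) + 7.5 * (-0.6428, 0.7660) = (0.0000 + -4.8209, 1.6000 + 5.7453) = (-4.8209, 7.3453)
link 2: phi[2] = 90 + 40 + -25 = 105 deg
  cos(105 deg) = -0.2588, sin(105 deg) = 0.9659
  joint[3] = (-4.8209, 7.3453) + 10.7 * (-0.2588, 0.9659) = (-4.8209 + -2.7694, 7.3453 + 10.3354) = (-7.5903, 17.6807)
End effector: (-7.5903, 17.6807)

Answer: -7.5903 17.6807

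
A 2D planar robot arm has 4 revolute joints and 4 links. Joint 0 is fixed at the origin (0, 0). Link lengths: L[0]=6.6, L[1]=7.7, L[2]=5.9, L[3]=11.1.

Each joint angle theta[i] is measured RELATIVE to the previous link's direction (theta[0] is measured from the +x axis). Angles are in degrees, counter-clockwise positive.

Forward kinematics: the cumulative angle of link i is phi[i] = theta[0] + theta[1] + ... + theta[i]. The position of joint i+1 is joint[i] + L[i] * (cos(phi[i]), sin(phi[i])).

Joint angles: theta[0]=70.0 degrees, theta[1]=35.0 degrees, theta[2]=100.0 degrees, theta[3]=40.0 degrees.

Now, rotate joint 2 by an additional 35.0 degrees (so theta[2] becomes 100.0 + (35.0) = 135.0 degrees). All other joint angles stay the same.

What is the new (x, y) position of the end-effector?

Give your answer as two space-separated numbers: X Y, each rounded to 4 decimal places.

joint[0] = (0.0000, 0.0000)  (base)
link 0: phi[0] = 70 = 70 deg
  cos(70 deg) = 0.3420, sin(70 deg) = 0.9397
  joint[1] = (0.0000, 0.0000) + 6.6 * (0.3420, 0.9397) = (0.0000 + 2.2573, 0.0000 + 6.2020) = (2.2573, 6.2020)
link 1: phi[1] = 70 + 35 = 105 deg
  cos(105 deg) = -0.2588, sin(105 deg) = 0.9659
  joint[2] = (2.2573, 6.2020) + 7.7 * (-0.2588, 0.9659) = (2.2573 + -1.9929, 6.2020 + 7.4376) = (0.2644, 13.6396)
link 2: phi[2] = 70 + 35 + 135 = 240 deg
  cos(240 deg) = -0.5000, sin(240 deg) = -0.8660
  joint[3] = (0.2644, 13.6396) + 5.9 * (-0.5000, -0.8660) = (0.2644 + -2.9500, 13.6396 + -5.1095) = (-2.6856, 8.5301)
link 3: phi[3] = 70 + 35 + 135 + 40 = 280 deg
  cos(280 deg) = 0.1736, sin(280 deg) = -0.9848
  joint[4] = (-2.6856, 8.5301) + 11.1 * (0.1736, -0.9848) = (-2.6856 + 1.9275, 8.5301 + -10.9314) = (-0.7581, -2.4013)
End effector: (-0.7581, -2.4013)

Answer: -0.7581 -2.4013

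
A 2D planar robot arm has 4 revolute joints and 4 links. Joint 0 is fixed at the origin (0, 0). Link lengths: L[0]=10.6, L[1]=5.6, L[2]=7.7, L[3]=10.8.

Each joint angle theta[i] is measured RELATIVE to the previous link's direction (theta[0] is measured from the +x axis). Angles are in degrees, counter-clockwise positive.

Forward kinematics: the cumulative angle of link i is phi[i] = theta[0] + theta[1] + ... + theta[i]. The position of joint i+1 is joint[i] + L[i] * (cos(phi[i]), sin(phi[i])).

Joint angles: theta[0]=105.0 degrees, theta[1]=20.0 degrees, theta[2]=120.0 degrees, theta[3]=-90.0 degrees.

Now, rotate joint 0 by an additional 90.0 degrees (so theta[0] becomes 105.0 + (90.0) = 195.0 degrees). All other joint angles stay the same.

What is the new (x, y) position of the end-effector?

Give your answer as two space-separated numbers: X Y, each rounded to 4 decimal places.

Answer: -12.4118 -18.9978

Derivation:
joint[0] = (0.0000, 0.0000)  (base)
link 0: phi[0] = 195 = 195 deg
  cos(195 deg) = -0.9659, sin(195 deg) = -0.2588
  joint[1] = (0.0000, 0.0000) + 10.6 * (-0.9659, -0.2588) = (0.0000 + -10.2388, 0.0000 + -2.7435) = (-10.2388, -2.7435)
link 1: phi[1] = 195 + 20 = 215 deg
  cos(215 deg) = -0.8192, sin(215 deg) = -0.5736
  joint[2] = (-10.2388, -2.7435) + 5.6 * (-0.8192, -0.5736) = (-10.2388 + -4.5873, -2.7435 + -3.2120) = (-14.8261, -5.9555)
link 2: phi[2] = 195 + 20 + 120 = 335 deg
  cos(335 deg) = 0.9063, sin(335 deg) = -0.4226
  joint[3] = (-14.8261, -5.9555) + 7.7 * (0.9063, -0.4226) = (-14.8261 + 6.9786, -5.9555 + -3.2542) = (-7.8475, -9.2097)
link 3: phi[3] = 195 + 20 + 120 + -90 = 245 deg
  cos(245 deg) = -0.4226, sin(245 deg) = -0.9063
  joint[4] = (-7.8475, -9.2097) + 10.8 * (-0.4226, -0.9063) = (-7.8475 + -4.5643, -9.2097 + -9.7881) = (-12.4118, -18.9978)
End effector: (-12.4118, -18.9978)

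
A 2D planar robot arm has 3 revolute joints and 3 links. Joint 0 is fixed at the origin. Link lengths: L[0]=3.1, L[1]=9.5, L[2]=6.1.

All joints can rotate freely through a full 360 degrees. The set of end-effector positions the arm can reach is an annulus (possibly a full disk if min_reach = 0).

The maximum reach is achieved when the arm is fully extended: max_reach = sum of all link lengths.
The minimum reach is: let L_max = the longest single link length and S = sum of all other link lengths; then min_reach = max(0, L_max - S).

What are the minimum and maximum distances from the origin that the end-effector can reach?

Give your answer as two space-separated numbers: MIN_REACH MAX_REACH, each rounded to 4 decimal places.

Answer: 0.3000 18.7000

Derivation:
Link lengths: [3.1, 9.5, 6.1]
max_reach = 3.1 + 9.5 + 6.1 = 18.7
L_max = max([3.1, 9.5, 6.1]) = 9.5
S (sum of others) = 18.7 - 9.5 = 9.2
min_reach = max(0, 9.5 - 9.2) = max(0, 0.3) = 0.3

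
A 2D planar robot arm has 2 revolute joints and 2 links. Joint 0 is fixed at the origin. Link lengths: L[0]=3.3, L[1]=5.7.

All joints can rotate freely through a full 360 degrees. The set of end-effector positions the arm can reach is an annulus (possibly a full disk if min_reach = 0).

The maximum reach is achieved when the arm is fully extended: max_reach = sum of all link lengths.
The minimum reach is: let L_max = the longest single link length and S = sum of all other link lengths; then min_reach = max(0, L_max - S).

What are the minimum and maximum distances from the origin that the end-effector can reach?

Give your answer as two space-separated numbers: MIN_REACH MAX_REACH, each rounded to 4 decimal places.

Answer: 2.4000 9.0000

Derivation:
Link lengths: [3.3, 5.7]
max_reach = 3.3 + 5.7 = 9
L_max = max([3.3, 5.7]) = 5.7
S (sum of others) = 9 - 5.7 = 3.3
min_reach = max(0, 5.7 - 3.3) = max(0, 2.4) = 2.4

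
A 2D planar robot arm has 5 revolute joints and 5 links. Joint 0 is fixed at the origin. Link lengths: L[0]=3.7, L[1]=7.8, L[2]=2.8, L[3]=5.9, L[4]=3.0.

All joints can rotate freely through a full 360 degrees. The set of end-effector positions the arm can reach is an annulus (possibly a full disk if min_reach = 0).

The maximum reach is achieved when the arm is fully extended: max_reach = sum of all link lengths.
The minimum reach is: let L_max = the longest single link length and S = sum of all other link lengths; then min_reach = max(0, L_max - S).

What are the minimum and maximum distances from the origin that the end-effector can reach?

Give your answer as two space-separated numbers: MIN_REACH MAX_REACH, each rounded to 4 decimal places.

Link lengths: [3.7, 7.8, 2.8, 5.9, 3.0]
max_reach = 3.7 + 7.8 + 2.8 + 5.9 + 3 = 23.2
L_max = max([3.7, 7.8, 2.8, 5.9, 3.0]) = 7.8
S (sum of others) = 23.2 - 7.8 = 15.4
min_reach = max(0, 7.8 - 15.4) = max(0, -7.6) = 0

Answer: 0.0000 23.2000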